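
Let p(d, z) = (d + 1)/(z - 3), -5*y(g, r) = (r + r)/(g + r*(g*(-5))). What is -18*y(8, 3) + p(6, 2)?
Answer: -1007/140 ≈ -7.1929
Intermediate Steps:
y(g, r) = -2*r/(5*(g - 5*g*r)) (y(g, r) = -(r + r)/(5*(g + r*(g*(-5)))) = -2*r/(5*(g + r*(-5*g))) = -2*r/(5*(g - 5*g*r)))
p(d, z) = (1 + d)/(-3 + z)
-18*y(8, 3) + p(6, 2) = -36*3/(5*8*(-1 + 5*3)) + (1 + 6)/(-3 + 2) = -36*3/(5*8*(-1 + 15)) + 7/(-1) = -36*3/(5*8*14) - 1*7 = -36*3/(5*8*14) - 7 = -18*3/280 - 7 = -27/140 - 7 = -1007/140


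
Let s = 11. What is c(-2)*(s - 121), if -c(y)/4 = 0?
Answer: 0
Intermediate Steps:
c(y) = 0 (c(y) = -4*0 = 0)
c(-2)*(s - 121) = 0*(11 - 121) = 0*(-110) = 0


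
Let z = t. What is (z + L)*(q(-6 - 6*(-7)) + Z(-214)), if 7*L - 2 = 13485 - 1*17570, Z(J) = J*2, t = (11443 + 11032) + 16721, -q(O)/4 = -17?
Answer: -97304040/7 ≈ -1.3901e+7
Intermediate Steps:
q(O) = 68 (q(O) = -4*(-17) = 68)
t = 39196 (t = 22475 + 16721 = 39196)
Z(J) = 2*J
z = 39196
L = -4083/7 (L = 2/7 + (13485 - 1*17570)/7 = 2/7 + (13485 - 17570)/7 = 2/7 + (⅐)*(-4085) = 2/7 - 4085/7 = -4083/7 ≈ -583.29)
(z + L)*(q(-6 - 6*(-7)) + Z(-214)) = (39196 - 4083/7)*(68 + 2*(-214)) = 270289*(68 - 428)/7 = (270289/7)*(-360) = -97304040/7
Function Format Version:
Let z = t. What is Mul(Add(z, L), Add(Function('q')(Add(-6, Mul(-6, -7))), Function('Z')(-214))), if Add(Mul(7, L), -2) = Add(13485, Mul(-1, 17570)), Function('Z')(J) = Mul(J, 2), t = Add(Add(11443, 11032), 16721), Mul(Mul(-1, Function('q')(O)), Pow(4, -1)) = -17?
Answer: Rational(-97304040, 7) ≈ -1.3901e+7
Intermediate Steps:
Function('q')(O) = 68 (Function('q')(O) = Mul(-4, -17) = 68)
t = 39196 (t = Add(22475, 16721) = 39196)
Function('Z')(J) = Mul(2, J)
z = 39196
L = Rational(-4083, 7) (L = Add(Rational(2, 7), Mul(Rational(1, 7), Add(13485, Mul(-1, 17570)))) = Add(Rational(2, 7), Mul(Rational(1, 7), Add(13485, -17570))) = Add(Rational(2, 7), Mul(Rational(1, 7), -4085)) = Add(Rational(2, 7), Rational(-4085, 7)) = Rational(-4083, 7) ≈ -583.29)
Mul(Add(z, L), Add(Function('q')(Add(-6, Mul(-6, -7))), Function('Z')(-214))) = Mul(Add(39196, Rational(-4083, 7)), Add(68, Mul(2, -214))) = Mul(Rational(270289, 7), Add(68, -428)) = Mul(Rational(270289, 7), -360) = Rational(-97304040, 7)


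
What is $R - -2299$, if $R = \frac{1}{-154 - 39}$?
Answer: $\frac{443706}{193} \approx 2299.0$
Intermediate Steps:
$R = - \frac{1}{193}$ ($R = \frac{1}{-193} = - \frac{1}{193} \approx -0.0051813$)
$R - -2299 = - \frac{1}{193} - -2299 = - \frac{1}{193} + 2299 = \frac{443706}{193}$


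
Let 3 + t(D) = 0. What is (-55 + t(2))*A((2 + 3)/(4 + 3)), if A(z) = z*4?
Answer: -1160/7 ≈ -165.71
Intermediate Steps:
t(D) = -3 (t(D) = -3 + 0 = -3)
A(z) = 4*z
(-55 + t(2))*A((2 + 3)/(4 + 3)) = (-55 - 3)*(4*((2 + 3)/(4 + 3))) = -232*5/7 = -58*20/7 = -1160/7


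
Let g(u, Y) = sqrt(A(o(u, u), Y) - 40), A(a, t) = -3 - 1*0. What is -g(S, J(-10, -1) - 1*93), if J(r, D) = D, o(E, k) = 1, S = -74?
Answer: -I*sqrt(43) ≈ -6.5574*I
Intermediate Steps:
A(a, t) = -3 (A(a, t) = -3 + 0 = -3)
g(u, Y) = I*sqrt(43) (g(u, Y) = sqrt(-3 - 40) = sqrt(-43) = I*sqrt(43))
-g(S, J(-10, -1) - 1*93) = -I*sqrt(43)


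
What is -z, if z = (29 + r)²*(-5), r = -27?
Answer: 20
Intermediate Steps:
z = -20 (z = (29 - 27)²*(-5) = 2²*(-5) = 4*(-5) = -20)
-z = -1*(-20) = 20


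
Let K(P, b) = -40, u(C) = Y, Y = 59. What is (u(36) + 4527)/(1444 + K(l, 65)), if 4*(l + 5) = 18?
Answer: 2293/702 ≈ 3.2664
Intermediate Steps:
u(C) = 59
l = -½ (l = -5 + (¼)*18 = -5 + 9/2 = -½ ≈ -0.50000)
(u(36) + 4527)/(1444 + K(l, 65)) = (59 + 4527)/(1444 - 40) = 4586/1404 = 4586*(1/1404) = 2293/702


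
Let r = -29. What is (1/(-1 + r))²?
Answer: 1/900 ≈ 0.0011111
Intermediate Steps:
(1/(-1 + r))² = (1/(-1 - 29))² = (1/(-30))² = (-1/30)² = 1/900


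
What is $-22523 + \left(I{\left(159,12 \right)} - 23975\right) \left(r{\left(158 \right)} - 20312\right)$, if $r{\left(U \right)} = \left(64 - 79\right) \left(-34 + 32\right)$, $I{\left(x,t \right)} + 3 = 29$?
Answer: $485711095$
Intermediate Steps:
$I{\left(x,t \right)} = 26$ ($I{\left(x,t \right)} = -3 + 29 = 26$)
$r{\left(U \right)} = 30$ ($r{\left(U \right)} = \left(-15\right) \left(-2\right) = 30$)
$-22523 + \left(I{\left(159,12 \right)} - 23975\right) \left(r{\left(158 \right)} - 20312\right) = -22523 + \left(26 - 23975\right) \left(30 - 20312\right) = -22523 - -485733618 = -22523 + 485733618 = 485711095$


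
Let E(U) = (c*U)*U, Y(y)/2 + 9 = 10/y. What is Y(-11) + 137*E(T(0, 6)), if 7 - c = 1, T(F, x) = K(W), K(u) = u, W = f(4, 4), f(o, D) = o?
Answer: 144454/11 ≈ 13132.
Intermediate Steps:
W = 4
Y(y) = -18 + 20/y (Y(y) = -18 + 2*(10/y) = -18 + 20/y)
T(F, x) = 4
c = 6 (c = 7 - 1*1 = 7 - 1 = 6)
E(U) = 6*U**2 (E(U) = (6*U)*U = 6*U**2)
Y(-11) + 137*E(T(0, 6)) = (-18 + 20/(-11)) + 137*(6*4**2) = (-18 + 20*(-1/11)) + 137*(6*16) = (-18 - 20/11) + 137*96 = -218/11 + 13152 = 144454/11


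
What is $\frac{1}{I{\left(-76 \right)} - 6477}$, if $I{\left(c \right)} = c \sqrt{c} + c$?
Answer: $\frac{i}{- 6553 i + 152 \sqrt{19}} \approx -0.00015106 + 1.5273 \cdot 10^{-5} i$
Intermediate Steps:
$I{\left(c \right)} = c + c^{\frac{3}{2}}$ ($I{\left(c \right)} = c^{\frac{3}{2}} + c = c + c^{\frac{3}{2}}$)
$\frac{1}{I{\left(-76 \right)} - 6477} = \frac{1}{\left(-76 + \left(-76\right)^{\frac{3}{2}}\right) - 6477} = \frac{1}{\left(-76 - 152 i \sqrt{19}\right) - 6477} = \frac{1}{-6553 - 152 i \sqrt{19}}$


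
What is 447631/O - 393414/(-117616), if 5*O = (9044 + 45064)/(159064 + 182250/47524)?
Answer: 31093683164142810287/4725642894948 ≈ 6.5798e+6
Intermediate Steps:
O = 1285714296/18898849465 (O = ((9044 + 45064)/(159064 + 182250/47524))/5 = (54108/(159064 + 182250*(1/47524)))/5 = (54108/(159064 + 91125/23762))/5 = (54108/(3779769893/23762))/5 = (54108*(23762/3779769893))/5 = (⅕)*(1285714296/3779769893) = 1285714296/18898849465 ≈ 0.068031)
447631/O - 393414/(-117616) = 447631/(1285714296/18898849465) - 393414/(-117616) = 447631*(18898849465/1285714296) - 393414*(-1/117616) = 8459710884867415/1285714296 + 196707/58808 = 31093683164142810287/4725642894948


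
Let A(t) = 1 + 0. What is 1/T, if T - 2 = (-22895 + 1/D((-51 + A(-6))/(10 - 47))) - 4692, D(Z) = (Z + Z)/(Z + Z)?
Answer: -1/27584 ≈ -3.6253e-5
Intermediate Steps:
A(t) = 1
D(Z) = 1 (D(Z) = (2*Z)/((2*Z)) = (2*Z)*(1/(2*Z)) = 1)
T = -27584 (T = 2 + ((-22895 + 1/1) - 4692) = 2 + ((-22895 + 1) - 4692) = 2 + (-22894 - 4692) = 2 - 27586 = -27584)
1/T = 1/(-27584) = -1/27584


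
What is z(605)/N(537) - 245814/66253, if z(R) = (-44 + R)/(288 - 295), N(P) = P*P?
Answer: -165411043165/44579059833 ≈ -3.7105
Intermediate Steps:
N(P) = P²
z(R) = 44/7 - R/7 (z(R) = (-44 + R)/(-7) = (-44 + R)*(-⅐) = 44/7 - R/7)
z(605)/N(537) - 245814/66253 = (44/7 - ⅐*605)/(537²) - 245814/66253 = (44/7 - 605/7)/288369 - 245814*1/66253 = -561/7*1/288369 - 245814/66253 = -187/672861 - 245814/66253 = -165411043165/44579059833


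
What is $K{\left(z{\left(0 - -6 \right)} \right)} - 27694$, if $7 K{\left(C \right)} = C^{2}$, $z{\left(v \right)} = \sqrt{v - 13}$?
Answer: $-27695$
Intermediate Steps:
$z{\left(v \right)} = \sqrt{-13 + v}$
$K{\left(C \right)} = \frac{C^{2}}{7}$
$K{\left(z{\left(0 - -6 \right)} \right)} - 27694 = \frac{\left(\sqrt{-13 + \left(0 - -6\right)}\right)^{2}}{7} - 27694 = \frac{\left(\sqrt{-13 + \left(0 + 6\right)}\right)^{2}}{7} - 27694 = \frac{\left(\sqrt{-13 + 6}\right)^{2}}{7} - 27694 = \frac{\left(\sqrt{-7}\right)^{2}}{7} - 27694 = \frac{\left(i \sqrt{7}\right)^{2}}{7} - 27694 = \frac{1}{7} \left(-7\right) - 27694 = -1 - 27694 = -27695$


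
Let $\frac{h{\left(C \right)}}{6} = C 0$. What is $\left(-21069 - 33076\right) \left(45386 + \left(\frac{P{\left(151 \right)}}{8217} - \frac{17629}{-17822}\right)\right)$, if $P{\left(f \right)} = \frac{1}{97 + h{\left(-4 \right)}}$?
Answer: $- \frac{4986928626560410985}{2029286754} \approx -2.4575 \cdot 10^{9}$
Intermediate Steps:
$h{\left(C \right)} = 0$ ($h{\left(C \right)} = 6 C 0 = 6 \cdot 0 = 0$)
$P{\left(f \right)} = \frac{1}{97}$ ($P{\left(f \right)} = \frac{1}{97 + 0} = \frac{1}{97}$)
$\left(-21069 - 33076\right) \left(45386 + \left(\frac{P{\left(151 \right)}}{8217} - \frac{17629}{-17822}\right)\right) = \left(-21069 - 33076\right) \left(45386 + \left(\frac{1}{97 \cdot 8217} - \frac{17629}{-17822}\right)\right) = - 54145 \left(45386 + \left(\frac{1}{97} \cdot \frac{1}{8217} - - \frac{17629}{17822}\right)\right) = - 54145 \left(45386 + \left(\frac{1}{797049} + \frac{17629}{17822}\right)\right) = - 54145 \left(45386 + \frac{14051194643}{14205007278}\right) = \left(-54145\right) \frac{644722511513951}{14205007278} = - \frac{4986928626560410985}{2029286754}$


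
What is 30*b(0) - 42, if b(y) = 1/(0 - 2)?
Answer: -57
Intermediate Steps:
b(y) = -1/2 (b(y) = 1/(-2) = -1/2)
30*b(0) - 42 = 30*(-1/2) - 42 = -15 - 42 = -57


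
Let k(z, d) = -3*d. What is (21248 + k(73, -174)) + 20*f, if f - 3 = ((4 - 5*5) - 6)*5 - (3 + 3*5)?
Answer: 18770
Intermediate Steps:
f = -150 (f = 3 + (((4 - 5*5) - 6)*5 - (3 + 3*5)) = 3 + (((4 - 25) - 6)*5 - (3 + 15)) = 3 + ((-21 - 6)*5 - 1*18) = 3 + (-27*5 - 18) = 3 + (-135 - 18) = 3 - 153 = -150)
(21248 + k(73, -174)) + 20*f = (21248 - 3*(-174)) + 20*(-150) = (21248 + 522) - 3000 = 21770 - 3000 = 18770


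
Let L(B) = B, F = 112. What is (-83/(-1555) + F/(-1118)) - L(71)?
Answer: -61757078/869245 ≈ -71.047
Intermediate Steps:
(-83/(-1555) + F/(-1118)) - L(71) = (-83/(-1555) + 112/(-1118)) - 1*71 = (-83*(-1/1555) + 112*(-1/1118)) - 71 = (83/1555 - 56/559) - 71 = -40683/869245 - 71 = -61757078/869245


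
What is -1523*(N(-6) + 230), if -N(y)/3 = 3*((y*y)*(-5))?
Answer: -2817550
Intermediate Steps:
N(y) = 45*y**2 (N(y) = -9*(y*y)*(-5) = -9*y**2*(-5) = -9*(-5*y**2) = -(-45)*y**2 = 45*y**2)
-1523*(N(-6) + 230) = -1523*(45*(-6)**2 + 230) = -1523*(45*36 + 230) = -1523*(1620 + 230) = -1523*1850 = -2817550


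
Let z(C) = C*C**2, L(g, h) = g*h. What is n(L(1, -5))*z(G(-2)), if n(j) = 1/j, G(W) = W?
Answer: 8/5 ≈ 1.6000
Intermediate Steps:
z(C) = C**3
n(L(1, -5))*z(G(-2)) = (-2)**3/(1*(-5)) = -8/(-5) = -1/5*(-8) = 8/5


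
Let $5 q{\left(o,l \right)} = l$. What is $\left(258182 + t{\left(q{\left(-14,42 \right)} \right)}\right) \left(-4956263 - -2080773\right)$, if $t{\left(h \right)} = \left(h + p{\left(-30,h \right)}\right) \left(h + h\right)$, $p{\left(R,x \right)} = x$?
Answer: $- \frac{3716056687388}{5} \approx -7.4321 \cdot 10^{11}$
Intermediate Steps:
$q{\left(o,l \right)} = \frac{l}{5}$
$t{\left(h \right)} = 4 h^{2}$ ($t{\left(h \right)} = \left(h + h\right) \left(h + h\right) = 2 h 2 h = 4 h^{2}$)
$\left(258182 + t{\left(q{\left(-14,42 \right)} \right)}\right) \left(-4956263 - -2080773\right) = \left(258182 + 4 \left(\frac{1}{5} \cdot 42\right)^{2}\right) \left(-4956263 - -2080773\right) = \left(258182 + 4 \left(\frac{42}{5}\right)^{2}\right) \left(-4956263 + \left(-163005 + 2243778\right)\right) = \left(258182 + 4 \cdot \frac{1764}{25}\right) \left(-4956263 + 2080773\right) = \left(258182 + \frac{7056}{25}\right) \left(-2875490\right) = \frac{6461606}{25} \left(-2875490\right) = - \frac{3716056687388}{5}$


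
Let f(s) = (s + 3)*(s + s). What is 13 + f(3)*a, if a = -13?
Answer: -455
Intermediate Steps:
f(s) = 2*s*(3 + s) (f(s) = (3 + s)*(2*s) = 2*s*(3 + s))
13 + f(3)*a = 13 + (2*3*(3 + 3))*(-13) = 13 + (2*3*6)*(-13) = 13 + 36*(-13) = 13 - 468 = -455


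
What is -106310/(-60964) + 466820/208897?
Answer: 25333527275/6367598354 ≈ 3.9785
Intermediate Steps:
-106310/(-60964) + 466820/208897 = -106310*(-1/60964) + 466820*(1/208897) = 53155/30482 + 466820/208897 = 25333527275/6367598354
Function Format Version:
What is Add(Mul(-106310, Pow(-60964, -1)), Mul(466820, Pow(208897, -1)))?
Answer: Rational(25333527275, 6367598354) ≈ 3.9785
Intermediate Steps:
Add(Mul(-106310, Pow(-60964, -1)), Mul(466820, Pow(208897, -1))) = Add(Mul(-106310, Rational(-1, 60964)), Mul(466820, Rational(1, 208897))) = Add(Rational(53155, 30482), Rational(466820, 208897)) = Rational(25333527275, 6367598354)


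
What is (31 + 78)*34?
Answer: 3706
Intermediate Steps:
(31 + 78)*34 = 109*34 = 3706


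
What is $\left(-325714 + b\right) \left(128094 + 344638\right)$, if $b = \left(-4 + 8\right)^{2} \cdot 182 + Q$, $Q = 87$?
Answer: $-152557707380$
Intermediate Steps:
$b = 2999$ ($b = \left(-4 + 8\right)^{2} \cdot 182 + 87 = 4^{2} \cdot 182 + 87 = 16 \cdot 182 + 87 = 2912 + 87 = 2999$)
$\left(-325714 + b\right) \left(128094 + 344638\right) = \left(-325714 + 2999\right) \left(128094 + 344638\right) = \left(-322715\right) 472732 = -152557707380$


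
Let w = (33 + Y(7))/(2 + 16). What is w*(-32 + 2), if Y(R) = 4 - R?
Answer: -50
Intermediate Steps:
w = 5/3 (w = (33 + (4 - 1*7))/(2 + 16) = (33 + (4 - 7))/18 = (33 - 3)*(1/18) = 30*(1/18) = 5/3 ≈ 1.6667)
w*(-32 + 2) = 5*(-32 + 2)/3 = (5/3)*(-30) = -50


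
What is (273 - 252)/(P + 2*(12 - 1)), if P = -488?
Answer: -21/466 ≈ -0.045064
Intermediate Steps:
(273 - 252)/(P + 2*(12 - 1)) = (273 - 252)/(-488 + 2*(12 - 1)) = 21/(-488 + 2*11) = 21/(-488 + 22) = 21/(-466) = 21*(-1/466) = -21/466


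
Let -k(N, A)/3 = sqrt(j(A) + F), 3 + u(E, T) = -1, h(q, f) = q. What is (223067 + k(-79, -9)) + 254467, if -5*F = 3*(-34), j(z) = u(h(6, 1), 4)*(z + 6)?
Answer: 477534 - 27*sqrt(10)/5 ≈ 4.7752e+5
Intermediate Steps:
u(E, T) = -4 (u(E, T) = -3 - 1 = -4)
j(z) = -24 - 4*z (j(z) = -4*(z + 6) = -4*(6 + z) = -24 - 4*z)
F = 102/5 (F = -3*(-34)/5 = -1/5*(-102) = 102/5 ≈ 20.400)
k(N, A) = -3*sqrt(-18/5 - 4*A) (k(N, A) = -3*sqrt((-24 - 4*A) + 102/5) = -3*sqrt(-18/5 - 4*A))
(223067 + k(-79, -9)) + 254467 = (223067 - 3*sqrt(-90 - 100*(-9))/5) + 254467 = (223067 - 3*sqrt(-90 + 900)/5) + 254467 = (223067 - 27*sqrt(10)/5) + 254467 = 477534 - 27*sqrt(10)/5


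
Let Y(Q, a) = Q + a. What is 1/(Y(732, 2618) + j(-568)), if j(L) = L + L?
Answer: 1/2214 ≈ 0.00045167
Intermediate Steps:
j(L) = 2*L
1/(Y(732, 2618) + j(-568)) = 1/((732 + 2618) + 2*(-568)) = 1/(3350 - 1136) = 1/2214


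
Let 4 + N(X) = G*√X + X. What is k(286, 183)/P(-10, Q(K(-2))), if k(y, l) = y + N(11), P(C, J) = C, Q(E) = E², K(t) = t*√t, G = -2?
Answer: -293/10 + √11/5 ≈ -28.637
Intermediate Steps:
K(t) = t^(3/2)
N(X) = -4 + X - 2*√X (N(X) = -4 + (-2*√X + X) = -4 + (X - 2*√X) = -4 + X - 2*√X)
k(y, l) = 7 + y - 2*√11 (k(y, l) = y + (-4 + 11 - 2*√11) = y + (7 - 2*√11) = 7 + y - 2*√11)
k(286, 183)/P(-10, Q(K(-2))) = (7 + 286 - 2*√11)/(-10) = (293 - 2*√11)*(-⅒) = -293/10 + √11/5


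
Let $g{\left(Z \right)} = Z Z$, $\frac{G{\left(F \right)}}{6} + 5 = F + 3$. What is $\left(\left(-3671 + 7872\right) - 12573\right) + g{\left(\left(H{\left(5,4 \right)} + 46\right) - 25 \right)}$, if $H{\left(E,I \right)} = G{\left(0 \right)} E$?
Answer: $-6851$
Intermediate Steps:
$G{\left(F \right)} = -12 + 6 F$ ($G{\left(F \right)} = -30 + 6 \left(F + 3\right) = -30 + 6 \left(3 + F\right) = -30 + \left(18 + 6 F\right) = -12 + 6 F$)
$H{\left(E,I \right)} = - 12 E$ ($H{\left(E,I \right)} = \left(-12 + 6 \cdot 0\right) E = \left(-12 + 0\right) E = - 12 E$)
$g{\left(Z \right)} = Z^{2}$
$\left(\left(-3671 + 7872\right) - 12573\right) + g{\left(\left(H{\left(5,4 \right)} + 46\right) - 25 \right)} = \left(\left(-3671 + 7872\right) - 12573\right) + \left(\left(\left(-12\right) 5 + 46\right) - 25\right)^{2} = \left(4201 - 12573\right) + \left(\left(-60 + 46\right) - 25\right)^{2} = -8372 + \left(-14 - 25\right)^{2} = -8372 + \left(-39\right)^{2} = -8372 + 1521 = -6851$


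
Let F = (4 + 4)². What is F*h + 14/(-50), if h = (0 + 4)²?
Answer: 25593/25 ≈ 1023.7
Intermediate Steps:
F = 64 (F = 8² = 64)
h = 16 (h = 4² = 16)
F*h + 14/(-50) = 64*16 + 14/(-50) = 1024 + 14*(-1/50) = 1024 - 7/25 = 25593/25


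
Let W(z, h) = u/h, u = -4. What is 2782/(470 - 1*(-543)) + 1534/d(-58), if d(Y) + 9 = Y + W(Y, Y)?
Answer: -39664456/1966233 ≈ -20.173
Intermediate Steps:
W(z, h) = -4/h
d(Y) = -9 + Y - 4/Y (d(Y) = -9 + (Y - 4/Y) = -9 + Y - 4/Y)
2782/(470 - 1*(-543)) + 1534/d(-58) = 2782/(470 - 1*(-543)) + 1534/(-9 - 58 - 4/(-58)) = 2782/(470 + 543) + 1534/(-9 - 58 - 4*(-1/58)) = 2782/1013 + 1534/(-9 - 58 + 2/29) = 2782*(1/1013) + 1534/(-1941/29) = 2782/1013 + 1534*(-29/1941) = 2782/1013 - 44486/1941 = -39664456/1966233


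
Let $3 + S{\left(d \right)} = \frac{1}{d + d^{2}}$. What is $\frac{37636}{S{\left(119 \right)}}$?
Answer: $- \frac{537442080}{42839} \approx -12546.0$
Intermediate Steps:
$S{\left(d \right)} = -3 + \frac{1}{d + d^{2}}$
$\frac{37636}{S{\left(119 \right)}} = \frac{37636}{\frac{1}{119} \frac{1}{1 + 119} \left(1 - 357 - 3 \cdot 119^{2}\right)} = \frac{37636}{\frac{1}{119} \cdot \frac{1}{120} \left(1 - 357 - 42483\right)} = \frac{37636}{\frac{1}{119} \cdot \frac{1}{120} \left(-42839\right)} = \frac{37636}{- \frac{42839}{14280}} = 37636 \left(- \frac{14280}{42839}\right) = - \frac{537442080}{42839}$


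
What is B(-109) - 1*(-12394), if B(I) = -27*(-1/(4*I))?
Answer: 5403757/436 ≈ 12394.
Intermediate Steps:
B(I) = 27/(4*I) (B(I) = -27*(-1/(4*I)) = -(-27)/(4*I) = 27/(4*I))
B(-109) - 1*(-12394) = (27/4)/(-109) - 1*(-12394) = (27/4)*(-1/109) + 12394 = -27/436 + 12394 = 5403757/436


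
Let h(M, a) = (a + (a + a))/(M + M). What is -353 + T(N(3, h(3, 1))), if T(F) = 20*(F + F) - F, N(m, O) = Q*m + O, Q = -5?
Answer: -1837/2 ≈ -918.50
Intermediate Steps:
h(M, a) = 3*a/(2*M) (h(M, a) = (a + 2*a)/((2*M)) = (3*a)*(1/(2*M)) = 3*a/(2*M))
N(m, O) = O - 5*m (N(m, O) = -5*m + O = O - 5*m)
T(F) = 39*F (T(F) = 20*(2*F) - F = 40*F - F = 39*F)
-353 + T(N(3, h(3, 1))) = -353 + 39*((3/2)*1/3 - 5*3) = -353 + 39*((3/2)*1*(⅓) - 15) = -353 + 39*(½ - 15) = -353 + 39*(-29/2) = -353 - 1131/2 = -1837/2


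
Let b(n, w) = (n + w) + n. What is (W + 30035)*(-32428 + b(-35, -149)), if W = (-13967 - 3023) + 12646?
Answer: -838734077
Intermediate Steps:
b(n, w) = w + 2*n
W = -4344 (W = -16990 + 12646 = -4344)
(W + 30035)*(-32428 + b(-35, -149)) = (-4344 + 30035)*(-32428 + (-149 + 2*(-35))) = 25691*(-32428 + (-149 - 70)) = 25691*(-32428 - 219) = 25691*(-32647) = -838734077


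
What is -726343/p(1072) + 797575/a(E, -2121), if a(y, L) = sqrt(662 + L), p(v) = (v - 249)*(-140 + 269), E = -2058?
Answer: -726343/106167 - 797575*I*sqrt(1459)/1459 ≈ -6.8415 - 20881.0*I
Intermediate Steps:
p(v) = -32121 + 129*v (p(v) = (-249 + v)*129 = -32121 + 129*v)
-726343/p(1072) + 797575/a(E, -2121) = -726343/(-32121 + 129*1072) + 797575/(sqrt(662 - 2121)) = -726343/(-32121 + 138288) + 797575/(sqrt(-1459)) = -726343/106167 + 797575/((I*sqrt(1459))) = -726343*1/106167 + 797575*(-I*sqrt(1459)/1459) = -726343/106167 - 797575*I*sqrt(1459)/1459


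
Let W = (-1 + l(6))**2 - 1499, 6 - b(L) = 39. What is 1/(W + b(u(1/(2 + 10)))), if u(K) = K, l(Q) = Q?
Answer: -1/1507 ≈ -0.00066357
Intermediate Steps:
b(L) = -33 (b(L) = 6 - 1*39 = 6 - 39 = -33)
W = -1474 (W = (-1 + 6)**2 - 1499 = 5**2 - 1499 = 25 - 1499 = -1474)
1/(W + b(u(1/(2 + 10)))) = 1/(-1474 - 33) = 1/(-1507) = -1/1507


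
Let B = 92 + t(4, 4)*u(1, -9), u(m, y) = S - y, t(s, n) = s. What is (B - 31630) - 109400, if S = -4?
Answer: -140918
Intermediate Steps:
u(m, y) = -4 - y
B = 112 (B = 92 + 4*(-4 - 1*(-9)) = 92 + 4*(-4 + 9) = 92 + 4*5 = 92 + 20 = 112)
(B - 31630) - 109400 = (112 - 31630) - 109400 = -31518 - 109400 = -140918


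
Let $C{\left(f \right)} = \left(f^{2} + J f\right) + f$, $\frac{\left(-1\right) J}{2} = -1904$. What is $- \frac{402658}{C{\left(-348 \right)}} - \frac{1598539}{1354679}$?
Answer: $- \frac{689926396955}{815806659306} \approx -0.8457$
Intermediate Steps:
$J = 3808$ ($J = \left(-2\right) \left(-1904\right) = 3808$)
$C{\left(f \right)} = f^{2} + 3809 f$ ($C{\left(f \right)} = \left(f^{2} + 3808 f\right) + f = f^{2} + 3809 f$)
$- \frac{402658}{C{\left(-348 \right)}} - \frac{1598539}{1354679} = - \frac{402658}{\left(-348\right) \left(3809 - 348\right)} - \frac{1598539}{1354679} = - \frac{402658}{\left(-348\right) 3461} - \frac{1598539}{1354679} = - \frac{402658}{-1204428} - \frac{1598539}{1354679} = \left(-402658\right) \left(- \frac{1}{1204428}\right) - \frac{1598539}{1354679} = \frac{201329}{602214} - \frac{1598539}{1354679} = - \frac{689926396955}{815806659306}$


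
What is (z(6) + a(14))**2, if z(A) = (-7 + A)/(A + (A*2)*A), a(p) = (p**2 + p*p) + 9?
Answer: 978250729/6084 ≈ 1.6079e+5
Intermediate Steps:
a(p) = 9 + 2*p**2 (a(p) = (p**2 + p**2) + 9 = 2*p**2 + 9 = 9 + 2*p**2)
z(A) = (-7 + A)/(A + 2*A**2) (z(A) = (-7 + A)/(A + (2*A)*A) = (-7 + A)/(A + 2*A**2))
(z(6) + a(14))**2 = ((-7 + 6)/(6*(1 + 2*6)) + (9 + 2*14**2))**2 = ((1/6)*(-1)/(1 + 12) + (9 + 2*196))**2 = ((1/6)*(-1)/13 + (9 + 392))**2 = ((1/6)*(1/13)*(-1) + 401)**2 = (-1/78 + 401)**2 = (31277/78)**2 = 978250729/6084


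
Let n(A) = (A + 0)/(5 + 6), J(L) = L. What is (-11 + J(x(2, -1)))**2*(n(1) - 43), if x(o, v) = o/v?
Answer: -79768/11 ≈ -7251.6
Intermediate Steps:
n(A) = A/11
(-11 + J(x(2, -1)))**2*(n(1) - 43) = (-11 + 2/(-1))**2*((1/11)*1 - 43) = (-11 + 2*(-1))**2*(1/11 - 43) = (-11 - 2)**2*(-472/11) = (-13)**2*(-472/11) = 169*(-472/11) = -79768/11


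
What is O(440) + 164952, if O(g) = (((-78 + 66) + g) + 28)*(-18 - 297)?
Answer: 21312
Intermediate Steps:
O(g) = -5040 - 315*g (O(g) = ((-12 + g) + 28)*(-315) = (16 + g)*(-315) = -5040 - 315*g)
O(440) + 164952 = (-5040 - 315*440) + 164952 = (-5040 - 138600) + 164952 = -143640 + 164952 = 21312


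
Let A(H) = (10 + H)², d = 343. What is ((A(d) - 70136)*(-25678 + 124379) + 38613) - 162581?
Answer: 5376415605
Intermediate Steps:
((A(d) - 70136)*(-25678 + 124379) + 38613) - 162581 = (((10 + 343)² - 70136)*(-25678 + 124379) + 38613) - 162581 = ((353² - 70136)*98701 + 38613) - 162581 = ((124609 - 70136)*98701 + 38613) - 162581 = (54473*98701 + 38613) - 162581 = (5376539573 + 38613) - 162581 = 5376578186 - 162581 = 5376415605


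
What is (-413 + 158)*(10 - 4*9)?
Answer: 6630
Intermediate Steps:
(-413 + 158)*(10 - 4*9) = -255*(10 - 36) = -255*(-26) = 6630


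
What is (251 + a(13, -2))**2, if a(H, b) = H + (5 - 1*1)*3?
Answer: 76176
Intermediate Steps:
a(H, b) = 12 + H (a(H, b) = H + (5 - 1)*3 = H + 4*3 = H + 12 = 12 + H)
(251 + a(13, -2))**2 = (251 + (12 + 13))**2 = (251 + 25)**2 = 276**2 = 76176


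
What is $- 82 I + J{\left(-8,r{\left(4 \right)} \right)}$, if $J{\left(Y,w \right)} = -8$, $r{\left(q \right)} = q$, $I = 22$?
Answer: $-1812$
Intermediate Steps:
$- 82 I + J{\left(-8,r{\left(4 \right)} \right)} = \left(-82\right) 22 - 8 = -1804 - 8 = -1812$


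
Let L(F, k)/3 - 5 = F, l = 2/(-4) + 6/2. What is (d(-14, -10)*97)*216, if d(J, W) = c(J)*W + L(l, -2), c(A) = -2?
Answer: 890460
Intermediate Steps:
l = 5/2 (l = 2*(-1/4) + 6*(1/2) = -1/2 + 3 = 5/2 ≈ 2.5000)
L(F, k) = 15 + 3*F
d(J, W) = 45/2 - 2*W (d(J, W) = -2*W + (15 + 3*(5/2)) = -2*W + (15 + 15/2) = -2*W + 45/2 = 45/2 - 2*W)
(d(-14, -10)*97)*216 = ((45/2 - 2*(-10))*97)*216 = ((45/2 + 20)*97)*216 = ((85/2)*97)*216 = (8245/2)*216 = 890460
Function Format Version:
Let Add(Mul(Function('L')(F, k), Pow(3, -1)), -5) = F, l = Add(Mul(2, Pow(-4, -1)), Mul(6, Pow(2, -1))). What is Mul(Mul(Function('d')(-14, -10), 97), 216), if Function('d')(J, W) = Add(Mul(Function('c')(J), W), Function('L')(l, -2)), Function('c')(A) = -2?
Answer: 890460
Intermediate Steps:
l = Rational(5, 2) (l = Add(Mul(2, Rational(-1, 4)), Mul(6, Rational(1, 2))) = Add(Rational(-1, 2), 3) = Rational(5, 2) ≈ 2.5000)
Function('L')(F, k) = Add(15, Mul(3, F))
Function('d')(J, W) = Add(Rational(45, 2), Mul(-2, W)) (Function('d')(J, W) = Add(Mul(-2, W), Add(15, Mul(3, Rational(5, 2)))) = Add(Mul(-2, W), Add(15, Rational(15, 2))) = Add(Mul(-2, W), Rational(45, 2)) = Add(Rational(45, 2), Mul(-2, W)))
Mul(Mul(Function('d')(-14, -10), 97), 216) = Mul(Mul(Add(Rational(45, 2), Mul(-2, -10)), 97), 216) = Mul(Mul(Add(Rational(45, 2), 20), 97), 216) = Mul(Mul(Rational(85, 2), 97), 216) = Mul(Rational(8245, 2), 216) = 890460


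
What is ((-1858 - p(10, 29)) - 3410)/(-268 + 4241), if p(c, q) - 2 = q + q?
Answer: -5328/3973 ≈ -1.3411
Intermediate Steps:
p(c, q) = 2 + 2*q (p(c, q) = 2 + (q + q) = 2 + 2*q)
((-1858 - p(10, 29)) - 3410)/(-268 + 4241) = ((-1858 - (2 + 2*29)) - 3410)/(-268 + 4241) = ((-1858 - (2 + 58)) - 3410)/3973 = ((-1858 - 1*60) - 3410)*(1/3973) = ((-1858 - 60) - 3410)*(1/3973) = (-1918 - 3410)*(1/3973) = -5328*1/3973 = -5328/3973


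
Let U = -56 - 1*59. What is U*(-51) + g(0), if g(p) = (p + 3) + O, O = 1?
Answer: 5869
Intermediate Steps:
U = -115 (U = -56 - 59 = -115)
g(p) = 4 + p (g(p) = (p + 3) + 1 = (3 + p) + 1 = 4 + p)
U*(-51) + g(0) = -115*(-51) + (4 + 0) = 5865 + 4 = 5869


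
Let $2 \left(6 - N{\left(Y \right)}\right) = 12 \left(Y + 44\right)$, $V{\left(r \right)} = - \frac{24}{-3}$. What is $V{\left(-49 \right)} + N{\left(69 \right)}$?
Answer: $-664$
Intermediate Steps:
$V{\left(r \right)} = 8$ ($V{\left(r \right)} = \left(-24\right) \left(- \frac{1}{3}\right) = 8$)
$N{\left(Y \right)} = -258 - 6 Y$ ($N{\left(Y \right)} = 6 - \frac{12 \left(Y + 44\right)}{2} = 6 - \frac{12 \left(44 + Y\right)}{2} = 6 - \frac{528 + 12 Y}{2} = 6 - \left(264 + 6 Y\right) = -258 - 6 Y$)
$V{\left(-49 \right)} + N{\left(69 \right)} = 8 - 672 = -664$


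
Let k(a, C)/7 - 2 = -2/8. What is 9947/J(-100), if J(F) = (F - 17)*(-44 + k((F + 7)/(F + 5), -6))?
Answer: 39788/14859 ≈ 2.6777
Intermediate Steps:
k(a, C) = 49/4 (k(a, C) = 14 + 7*(-2/8) = 14 + 7*(-2*1/8) = 14 + 7*(-1/4) = 14 - 7/4 = 49/4)
J(F) = 2159/4 - 127*F/4 (J(F) = (F - 17)*(-44 + 49/4) = (-17 + F)*(-127/4) = 2159/4 - 127*F/4)
9947/J(-100) = 9947/(2159/4 - 127/4*(-100)) = 9947/(2159/4 + 3175) = 9947/(14859/4) = 9947*(4/14859) = 39788/14859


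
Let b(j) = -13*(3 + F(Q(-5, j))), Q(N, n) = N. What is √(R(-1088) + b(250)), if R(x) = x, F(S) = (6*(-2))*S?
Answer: I*√1907 ≈ 43.669*I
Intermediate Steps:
F(S) = -12*S
b(j) = -819 (b(j) = -13*(3 - 12*(-5)) = -13*(3 + 60) = -13*63 = -819)
√(R(-1088) + b(250)) = √(-1088 - 819) = √(-1907) = I*√1907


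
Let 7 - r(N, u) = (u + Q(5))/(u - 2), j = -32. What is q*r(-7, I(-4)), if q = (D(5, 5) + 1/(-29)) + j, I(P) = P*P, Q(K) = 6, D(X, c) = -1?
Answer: -36404/203 ≈ -179.33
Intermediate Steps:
I(P) = P²
r(N, u) = 7 - (6 + u)/(-2 + u) (r(N, u) = 7 - (u + 6)/(u - 2) = 7 - (6 + u)/(-2 + u))
q = -958/29 (q = (-1 + 1/(-29)) - 32 = (-1 - 1/29) - 32 = -30/29 - 32 = -958/29 ≈ -33.034)
q*r(-7, I(-4)) = -1916*(-10 + 3*(-4)²)/(29*(-2 + (-4)²)) = -1916*(-10 + 3*16)/(29*(-2 + 16)) = -1916*(-10 + 48)/(29*14) = -1916*38/(29*14) = -958/29*38/7 = -36404/203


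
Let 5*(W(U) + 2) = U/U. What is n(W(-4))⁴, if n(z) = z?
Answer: 6561/625 ≈ 10.498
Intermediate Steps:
W(U) = -9/5 (W(U) = -2 + (U/U)/5 = -2 + (⅕)*1 = -2 + ⅕ = -9/5)
n(W(-4))⁴ = (-9/5)⁴ = 6561/625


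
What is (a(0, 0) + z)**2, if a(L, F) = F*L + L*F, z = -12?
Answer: 144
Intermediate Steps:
a(L, F) = 2*F*L (a(L, F) = F*L + F*L = 2*F*L)
(a(0, 0) + z)**2 = (2*0*0 - 12)**2 = (0 - 12)**2 = (-12)**2 = 144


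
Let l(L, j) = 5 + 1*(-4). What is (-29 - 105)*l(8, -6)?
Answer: -134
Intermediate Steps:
l(L, j) = 1 (l(L, j) = 5 - 4 = 1)
(-29 - 105)*l(8, -6) = (-29 - 105)*1 = -134*1 = -134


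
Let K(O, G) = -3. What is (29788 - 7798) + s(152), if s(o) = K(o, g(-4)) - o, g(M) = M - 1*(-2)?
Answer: 21835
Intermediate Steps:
g(M) = 2 + M (g(M) = M + 2 = 2 + M)
s(o) = -3 - o
(29788 - 7798) + s(152) = (29788 - 7798) + (-3 - 1*152) = 21990 + (-3 - 152) = 21990 - 155 = 21835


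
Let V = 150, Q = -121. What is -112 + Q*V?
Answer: -18262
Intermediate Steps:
-112 + Q*V = -112 - 121*150 = -112 - 18150 = -18262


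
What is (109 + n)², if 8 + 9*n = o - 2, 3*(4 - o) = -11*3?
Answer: 972196/81 ≈ 12002.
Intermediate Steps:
o = 15 (o = 4 - (-11)*3/3 = 4 - ⅓*(-33) = 4 + 11 = 15)
n = 5/9 (n = -8/9 + (15 - 2)/9 = -8/9 + (⅑)*13 = -8/9 + 13/9 = 5/9 ≈ 0.55556)
(109 + n)² = (109 + 5/9)² = (986/9)² = 972196/81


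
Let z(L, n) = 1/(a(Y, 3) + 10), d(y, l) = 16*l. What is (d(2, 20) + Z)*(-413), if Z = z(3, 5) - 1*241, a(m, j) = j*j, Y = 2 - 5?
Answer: -620326/19 ≈ -32649.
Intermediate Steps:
Y = -3
a(m, j) = j²
z(L, n) = 1/19 (z(L, n) = 1/(3² + 10) = 1/(9 + 10) = 1/19)
Z = -4578/19 (Z = 1/19 - 1*241 = 1/19 - 241 = -4578/19 ≈ -240.95)
(d(2, 20) + Z)*(-413) = (16*20 - 4578/19)*(-413) = (320 - 4578/19)*(-413) = (1502/19)*(-413) = -620326/19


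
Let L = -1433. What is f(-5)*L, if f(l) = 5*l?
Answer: 35825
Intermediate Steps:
f(-5)*L = (5*(-5))*(-1433) = -25*(-1433) = 35825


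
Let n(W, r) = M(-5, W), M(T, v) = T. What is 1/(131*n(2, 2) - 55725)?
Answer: -1/56380 ≈ -1.7737e-5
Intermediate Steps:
n(W, r) = -5
1/(131*n(2, 2) - 55725) = 1/(131*(-5) - 55725) = 1/(-655 - 55725) = 1/(-56380) = -1/56380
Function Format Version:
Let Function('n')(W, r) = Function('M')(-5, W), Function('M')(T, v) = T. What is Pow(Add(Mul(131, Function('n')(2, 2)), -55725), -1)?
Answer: Rational(-1, 56380) ≈ -1.7737e-5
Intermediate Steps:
Function('n')(W, r) = -5
Pow(Add(Mul(131, Function('n')(2, 2)), -55725), -1) = Pow(Add(Mul(131, -5), -55725), -1) = Pow(Add(-655, -55725), -1) = Pow(-56380, -1) = Rational(-1, 56380)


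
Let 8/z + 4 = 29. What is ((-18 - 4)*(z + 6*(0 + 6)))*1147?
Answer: -22912472/25 ≈ -9.1650e+5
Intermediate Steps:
z = 8/25 (z = 8/(-4 + 29) = 8/25 ≈ 0.32000)
((-18 - 4)*(z + 6*(0 + 6)))*1147 = ((-18 - 4)*(8/25 + 6*(0 + 6)))*1147 = -22*(8/25 + 6*6)*1147 = -22*(8/25 + 36)*1147 = -22*908/25*1147 = -19976/25*1147 = -22912472/25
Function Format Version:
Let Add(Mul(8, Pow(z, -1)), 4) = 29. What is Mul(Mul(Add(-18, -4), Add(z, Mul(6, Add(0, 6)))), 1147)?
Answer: Rational(-22912472, 25) ≈ -9.1650e+5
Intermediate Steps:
z = Rational(8, 25) (z = Mul(8, Pow(Add(-4, 29), -1)) = Mul(8, Pow(25, -1)) = Mul(8, Rational(1, 25)) = Rational(8, 25) ≈ 0.32000)
Mul(Mul(Add(-18, -4), Add(z, Mul(6, Add(0, 6)))), 1147) = Mul(Mul(Add(-18, -4), Add(Rational(8, 25), Mul(6, Add(0, 6)))), 1147) = Mul(Mul(-22, Add(Rational(8, 25), Mul(6, 6))), 1147) = Mul(Mul(-22, Add(Rational(8, 25), 36)), 1147) = Mul(Mul(-22, Rational(908, 25)), 1147) = Mul(Rational(-19976, 25), 1147) = Rational(-22912472, 25)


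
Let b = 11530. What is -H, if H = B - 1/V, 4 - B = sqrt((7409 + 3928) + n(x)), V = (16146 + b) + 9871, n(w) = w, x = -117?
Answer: -150187/37547 + 2*sqrt(2805) ≈ 101.92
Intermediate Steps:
V = 37547 (V = (16146 + 11530) + 9871 = 27676 + 9871 = 37547)
B = 4 - 2*sqrt(2805) (B = 4 - sqrt((7409 + 3928) - 117) = 4 - sqrt(11337 - 117) = 4 - sqrt(11220) = 4 - 2*sqrt(2805) ≈ -101.92)
H = 150187/37547 - 2*sqrt(2805) (H = (4 - 2*sqrt(2805)) - 1/37547 = 150187/37547 - 2*sqrt(2805) ≈ -101.92)
-H = -(150187/37547 - 2*sqrt(2805)) = -150187/37547 + 2*sqrt(2805)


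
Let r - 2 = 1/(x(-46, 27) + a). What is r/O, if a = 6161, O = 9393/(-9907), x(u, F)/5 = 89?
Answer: -130901191/62050158 ≈ -2.1096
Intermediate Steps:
x(u, F) = 445 (x(u, F) = 5*89 = 445)
O = -9393/9907 (O = 9393*(-1/9907) = -9393/9907 ≈ -0.94812)
r = 13213/6606 (r = 2 + 1/(445 + 6161) = 2 + 1/6606 = 13213/6606 ≈ 2.0002)
r/O = 13213/(6606*(-9393/9907)) = (13213/6606)*(-9907/9393) = -130901191/62050158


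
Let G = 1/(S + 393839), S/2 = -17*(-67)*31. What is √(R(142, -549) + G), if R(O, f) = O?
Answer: 19*√84853971615/464457 ≈ 11.916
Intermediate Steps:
S = 70618 (S = 2*(-17*(-67)*31) = 2*(1139*31) = 2*35309 = 70618)
G = 1/464457 (G = 1/(70618 + 393839) = 1/464457 ≈ 2.1531e-6)
√(R(142, -549) + G) = √(142 + 1/464457) = √(65952895/464457) = 19*√84853971615/464457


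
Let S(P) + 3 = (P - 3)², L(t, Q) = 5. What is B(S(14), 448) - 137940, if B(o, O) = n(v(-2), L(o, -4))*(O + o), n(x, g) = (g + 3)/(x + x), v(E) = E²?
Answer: -137374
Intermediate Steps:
n(x, g) = (3 + g)/(2*x) (n(x, g) = (3 + g)/((2*x)) = (3 + g)*(1/(2*x)) = (3 + g)/(2*x))
S(P) = -3 + (-3 + P)² (S(P) = -3 + (P - 3)² = -3 + (-3 + P)²)
B(o, O) = O + o (B(o, O) = ((3 + 5)/(2*((-2)²)))*(O + o) = ((½)*8/4)*(O + o) = ((½)*(¼)*8)*(O + o) = 1*(O + o) = O + o)
B(S(14), 448) - 137940 = (448 + (-3 + (-3 + 14)²)) - 137940 = (448 + (-3 + 11²)) - 137940 = (448 + (-3 + 121)) - 137940 = (448 + 118) - 137940 = 566 - 137940 = -137374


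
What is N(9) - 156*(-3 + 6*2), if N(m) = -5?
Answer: -1409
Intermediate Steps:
N(9) - 156*(-3 + 6*2) = -5 - 156*(-3 + 6*2) = -5 - 156*(-3 + 12) = -5 - 156*9 = -5 - 1404 = -1409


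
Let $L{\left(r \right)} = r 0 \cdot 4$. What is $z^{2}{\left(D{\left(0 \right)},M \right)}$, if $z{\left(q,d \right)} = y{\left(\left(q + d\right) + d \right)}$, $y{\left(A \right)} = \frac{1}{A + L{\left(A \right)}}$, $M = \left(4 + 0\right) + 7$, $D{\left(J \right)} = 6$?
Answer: $\frac{1}{784} \approx 0.0012755$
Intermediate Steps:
$M = 11$ ($M = 4 + 7 = 11$)
$L{\left(r \right)} = 0$ ($L{\left(r \right)} = 0 \cdot 4 = 0$)
$y{\left(A \right)} = \frac{1}{A}$ ($y{\left(A \right)} = \frac{1}{A + 0} = \frac{1}{A}$)
$z{\left(q,d \right)} = \frac{1}{q + 2 d}$ ($z{\left(q,d \right)} = \frac{1}{\left(q + d\right) + d} = \frac{1}{\left(d + q\right) + d} = \frac{1}{q + 2 d}$)
$z^{2}{\left(D{\left(0 \right)},M \right)} = \left(\frac{1}{6 + 2 \cdot 11}\right)^{2} = \left(\frac{1}{6 + 22}\right)^{2} = \left(\frac{1}{28}\right)^{2} = \frac{1}{784}$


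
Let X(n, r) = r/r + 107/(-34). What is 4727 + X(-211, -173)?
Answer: 160645/34 ≈ 4724.9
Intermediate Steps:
X(n, r) = -73/34 (X(n, r) = 1 + 107*(-1/34) = 1 - 107/34 = -73/34)
4727 + X(-211, -173) = 4727 - 73/34 = 160645/34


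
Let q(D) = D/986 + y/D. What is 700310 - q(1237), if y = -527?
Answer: 854154490873/1219682 ≈ 7.0031e+5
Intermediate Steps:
q(D) = -527/D + D/986 (q(D) = D/986 - 527/D = -527/D + D/986)
700310 - q(1237) = 700310 - (-527/1237 + (1/986)*1237) = 700310 - (-527*1/1237 + 1237/986) = 700310 - (-527/1237 + 1237/986) = 700310 - 1*1010547/1219682 = 700310 - 1010547/1219682 = 854154490873/1219682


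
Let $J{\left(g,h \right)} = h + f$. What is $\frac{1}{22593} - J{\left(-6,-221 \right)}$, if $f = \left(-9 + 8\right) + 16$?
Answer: $\frac{4654159}{22593} \approx 206.0$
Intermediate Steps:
$f = 15$ ($f = -1 + 16 = 15$)
$J{\left(g,h \right)} = 15 + h$ ($J{\left(g,h \right)} = h + 15 = 15 + h$)
$\frac{1}{22593} - J{\left(-6,-221 \right)} = \frac{1}{22593} - \left(15 - 221\right) = \frac{1}{22593} - -206 = \frac{1}{22593} + 206 = \frac{4654159}{22593}$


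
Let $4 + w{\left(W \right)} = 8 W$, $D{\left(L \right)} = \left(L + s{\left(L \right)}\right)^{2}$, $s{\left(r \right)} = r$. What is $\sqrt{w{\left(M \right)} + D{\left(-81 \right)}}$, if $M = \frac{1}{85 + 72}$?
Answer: $\frac{2 \sqrt{161697754}}{157} \approx 161.99$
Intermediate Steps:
$D{\left(L \right)} = 4 L^{2}$ ($D{\left(L \right)} = \left(L + L\right)^{2} = \left(2 L\right)^{2} = 4 L^{2}$)
$M = \frac{1}{157} \approx 0.0063694$
$w{\left(W \right)} = -4 + 8 W$
$\sqrt{w{\left(M \right)} + D{\left(-81 \right)}} = \sqrt{\left(-4 + 8 \cdot \frac{1}{157}\right) + 4 \left(-81\right)^{2}} = \sqrt{\left(-4 + \frac{8}{157}\right) + 4 \cdot 6561} = \sqrt{- \frac{620}{157} + 26244} = \sqrt{\frac{4119688}{157}} = \frac{2 \sqrt{161697754}}{157}$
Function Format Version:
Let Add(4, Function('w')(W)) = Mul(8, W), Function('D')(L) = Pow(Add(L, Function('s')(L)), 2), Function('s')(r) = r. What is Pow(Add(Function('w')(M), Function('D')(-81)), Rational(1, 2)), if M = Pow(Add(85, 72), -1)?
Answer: Mul(Rational(2, 157), Pow(161697754, Rational(1, 2))) ≈ 161.99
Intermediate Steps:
Function('D')(L) = Mul(4, Pow(L, 2)) (Function('D')(L) = Pow(Add(L, L), 2) = Pow(Mul(2, L), 2) = Mul(4, Pow(L, 2)))
M = Rational(1, 157) (M = Pow(157, -1) = Rational(1, 157) ≈ 0.0063694)
Function('w')(W) = Add(-4, Mul(8, W))
Pow(Add(Function('w')(M), Function('D')(-81)), Rational(1, 2)) = Pow(Add(Add(-4, Mul(8, Rational(1, 157))), Mul(4, Pow(-81, 2))), Rational(1, 2)) = Pow(Add(Add(-4, Rational(8, 157)), Mul(4, 6561)), Rational(1, 2)) = Pow(Add(Rational(-620, 157), 26244), Rational(1, 2)) = Pow(Rational(4119688, 157), Rational(1, 2)) = Mul(Rational(2, 157), Pow(161697754, Rational(1, 2)))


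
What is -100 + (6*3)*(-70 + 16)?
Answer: -1072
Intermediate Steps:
-100 + (6*3)*(-70 + 16) = -100 + 18*(-54) = -100 - 972 = -1072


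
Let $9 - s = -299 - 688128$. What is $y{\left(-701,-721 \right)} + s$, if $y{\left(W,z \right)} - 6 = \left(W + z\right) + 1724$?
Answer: $688744$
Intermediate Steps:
$s = 688436$ ($s = 9 - \left(-299 - 688128\right) = 9 - -688427 = 9 + 688427 = 688436$)
$y{\left(W,z \right)} = 1730 + W + z$ ($y{\left(W,z \right)} = 6 + \left(\left(W + z\right) + 1724\right) = 6 + \left(1724 + W + z\right) = 1730 + W + z$)
$y{\left(-701,-721 \right)} + s = \left(1730 - 701 - 721\right) + 688436 = 308 + 688436 = 688744$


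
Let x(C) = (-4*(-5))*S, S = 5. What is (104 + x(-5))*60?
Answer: 12240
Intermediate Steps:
x(C) = 100 (x(C) = -4*(-5)*5 = 20*5 = 100)
(104 + x(-5))*60 = (104 + 100)*60 = 204*60 = 12240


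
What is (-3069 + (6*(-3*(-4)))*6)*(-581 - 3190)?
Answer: 9944127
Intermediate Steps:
(-3069 + (6*(-3*(-4)))*6)*(-581 - 3190) = (-3069 + (6*12)*6)*(-3771) = (-3069 + 72*6)*(-3771) = (-3069 + 432)*(-3771) = -2637*(-3771) = 9944127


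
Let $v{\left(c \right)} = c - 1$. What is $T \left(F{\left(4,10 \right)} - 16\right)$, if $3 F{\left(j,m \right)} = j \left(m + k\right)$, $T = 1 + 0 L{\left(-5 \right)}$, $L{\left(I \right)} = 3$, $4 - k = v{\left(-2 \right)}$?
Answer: $\frac{20}{3} \approx 6.6667$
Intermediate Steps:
$v{\left(c \right)} = -1 + c$ ($v{\left(c \right)} = c - 1 = -1 + c$)
$k = 7$ ($k = 4 - \left(-1 - 2\right) = 4 - -3 = 4 + 3 = 7$)
$T = 1$ ($T = 1 + 0 \cdot 3 = 1 + 0 = 1$)
$F{\left(j,m \right)} = \frac{j \left(7 + m\right)}{3}$ ($F{\left(j,m \right)} = \frac{j \left(m + 7\right)}{3} = \frac{j \left(7 + m\right)}{3}$)
$T \left(F{\left(4,10 \right)} - 16\right) = 1 \left(\frac{1}{3} \cdot 4 \left(7 + 10\right) - 16\right) = 1 \left(\frac{1}{3} \cdot 4 \cdot 17 - 16\right) = 1 \left(\frac{68}{3} - 16\right) = 1 \cdot \frac{20}{3} = \frac{20}{3}$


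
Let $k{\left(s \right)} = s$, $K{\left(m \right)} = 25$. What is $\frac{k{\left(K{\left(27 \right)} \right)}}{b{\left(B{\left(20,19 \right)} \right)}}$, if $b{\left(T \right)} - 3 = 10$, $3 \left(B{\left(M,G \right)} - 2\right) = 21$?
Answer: $\frac{25}{13} \approx 1.9231$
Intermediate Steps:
$B{\left(M,G \right)} = 9$ ($B{\left(M,G \right)} = 2 + \frac{1}{3} \cdot 21 = 2 + 7 = 9$)
$b{\left(T \right)} = 13$ ($b{\left(T \right)} = 3 + 10 = 13$)
$\frac{k{\left(K{\left(27 \right)} \right)}}{b{\left(B{\left(20,19 \right)} \right)}} = \frac{25}{13}$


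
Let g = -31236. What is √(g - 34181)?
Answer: I*√65417 ≈ 255.77*I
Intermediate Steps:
√(g - 34181) = √(-31236 - 34181) = √(-65417) = I*√65417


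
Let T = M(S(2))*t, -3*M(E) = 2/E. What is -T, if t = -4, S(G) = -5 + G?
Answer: 8/9 ≈ 0.88889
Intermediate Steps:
M(E) = -2/(3*E)
T = -8/9 (T = -2/(3*(-5 + 2))*(-4) = -2/3/(-3)*(-4) = -2/3*(-1/3)*(-4) = (2/9)*(-4) = -8/9 ≈ -0.88889)
-T = -1*(-8/9) = 8/9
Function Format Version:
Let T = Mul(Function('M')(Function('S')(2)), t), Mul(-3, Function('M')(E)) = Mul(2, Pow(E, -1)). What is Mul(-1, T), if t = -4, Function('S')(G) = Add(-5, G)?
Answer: Rational(8, 9) ≈ 0.88889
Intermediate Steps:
Function('M')(E) = Mul(Rational(-2, 3), Pow(E, -1)) (Function('M')(E) = Mul(Rational(-1, 3), Mul(2, Pow(E, -1))) = Mul(Rational(-2, 3), Pow(E, -1)))
T = Rational(-8, 9) (T = Mul(Mul(Rational(-2, 3), Pow(Add(-5, 2), -1)), -4) = Mul(Mul(Rational(-2, 3), Pow(-3, -1)), -4) = Mul(Mul(Rational(-2, 3), Rational(-1, 3)), -4) = Mul(Rational(2, 9), -4) = Rational(-8, 9) ≈ -0.88889)
Mul(-1, T) = Mul(-1, Rational(-8, 9)) = Rational(8, 9)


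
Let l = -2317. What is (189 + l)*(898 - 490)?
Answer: -868224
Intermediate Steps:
(189 + l)*(898 - 490) = (189 - 2317)*(898 - 490) = -2128*408 = -868224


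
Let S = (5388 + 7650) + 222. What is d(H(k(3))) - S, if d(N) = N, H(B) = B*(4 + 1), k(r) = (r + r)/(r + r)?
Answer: -13255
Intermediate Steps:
k(r) = 1 (k(r) = (2*r)/((2*r)) = (2*r)*(1/(2*r)) = 1)
H(B) = 5*B (H(B) = B*5 = 5*B)
S = 13260 (S = 13038 + 222 = 13260)
d(H(k(3))) - S = 5*1 - 1*13260 = 5 - 13260 = -13255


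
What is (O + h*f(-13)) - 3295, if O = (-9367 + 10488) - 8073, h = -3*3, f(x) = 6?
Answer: -10301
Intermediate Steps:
h = -9
O = -6952 (O = 1121 - 8073 = -6952)
(O + h*f(-13)) - 3295 = (-6952 - 9*6) - 3295 = (-6952 - 54) - 3295 = -7006 - 3295 = -10301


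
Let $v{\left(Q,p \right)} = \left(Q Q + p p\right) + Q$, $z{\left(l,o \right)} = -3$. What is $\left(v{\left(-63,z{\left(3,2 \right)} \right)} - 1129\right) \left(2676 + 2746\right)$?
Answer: $15105692$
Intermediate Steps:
$v{\left(Q,p \right)} = Q + Q^{2} + p^{2}$ ($v{\left(Q,p \right)} = \left(Q^{2} + p^{2}\right) + Q = Q + Q^{2} + p^{2}$)
$\left(v{\left(-63,z{\left(3,2 \right)} \right)} - 1129\right) \left(2676 + 2746\right) = \left(\left(-63 + \left(-63\right)^{2} + \left(-3\right)^{2}\right) - 1129\right) \left(2676 + 2746\right) = \left(\left(-63 + 3969 + 9\right) - 1129\right) 5422 = \left(3915 - 1129\right) 5422 = 2786 \cdot 5422 = 15105692$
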